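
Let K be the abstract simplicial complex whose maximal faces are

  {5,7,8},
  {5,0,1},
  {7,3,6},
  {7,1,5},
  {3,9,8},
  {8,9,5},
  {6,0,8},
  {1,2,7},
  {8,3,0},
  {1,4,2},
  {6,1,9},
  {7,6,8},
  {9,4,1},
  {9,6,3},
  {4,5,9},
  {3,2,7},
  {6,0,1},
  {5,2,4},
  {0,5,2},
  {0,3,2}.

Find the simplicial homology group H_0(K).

Fix the vertex order 0 < 1 < 2 < 3 < 4 < 5 < 6 < 7 < 8 < 9 and write every simplex with vertices in increasing order. Then dim K = 2 and the simplices of K are:

  0-simplices (10): [0], [1], [2], [3], [4], [5], [6], [7], [8], [9]
  1-simplices (30): (30 of them)
  2-simplices (20): (20 of them)

giving chain groups C_0 ≅ Z^10, C_1 ≅ Z^30, C_2 ≅ Z^20.

∂_1: C_1 → C_0 is given by ∂[p,q] = [q] − [p].
The resulting 10×30 matrix has rank 9, and its Smith normal form has invariant factors (1,1,1,1,1,1,1,1,1).

Boundary ∂_2: C_2 → C_1 acts by ∂[p,q,r] = [q,r] − [p,r] + [p,q]. For instance
  ∂[0,2,5] = [2,5] − [0,5] + [0,2],
  ∂[5,8,9] = [8,9] − [5,9] + [5,8].
The resulting 30×20 matrix has rank 20, and its Smith normal form has invariant factors (1,1,1,1,1,1,1,1,1,1,1,1,1,1,1,1,1,1,1,2).

From H_k ≅ ker(∂_k) / im(∂_{k+1}) we obtain:

  H_0: rank C_0 − rank ∂_1 = 10 − 9 = 1, and the invariant factors of ∂_1 are all 1, so H_0 ≅ Z.

(K is a triangulation of the Klein bottle.)

H_0 = Z.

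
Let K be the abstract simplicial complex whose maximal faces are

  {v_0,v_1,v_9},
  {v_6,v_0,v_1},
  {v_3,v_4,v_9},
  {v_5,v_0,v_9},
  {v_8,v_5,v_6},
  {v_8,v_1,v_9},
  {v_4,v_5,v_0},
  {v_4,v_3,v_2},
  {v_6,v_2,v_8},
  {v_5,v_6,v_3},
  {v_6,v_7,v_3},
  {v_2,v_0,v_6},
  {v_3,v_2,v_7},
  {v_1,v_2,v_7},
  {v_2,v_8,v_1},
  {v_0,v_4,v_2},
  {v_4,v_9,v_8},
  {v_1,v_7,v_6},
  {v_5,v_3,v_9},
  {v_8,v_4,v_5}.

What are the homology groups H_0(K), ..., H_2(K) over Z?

Take the total order v_0 < v_1 < v_2 < v_3 < v_4 < v_5 < v_6 < v_7 < v_8 < v_9 on the vertex set. Then K (dimension 2) consists of the simplices:

  0-simplices (10): [v_0], [v_1], [v_2], [v_3], [v_4], [v_5], [v_6], [v_7], [v_8], [v_9]
  1-simplices (30): (30 of them)
  2-simplices (20): (20 of them)

giving chain groups C_0 ≅ Z^10, C_1 ≅ Z^30, C_2 ≅ Z^20.

The boundary map ∂_1: C_1 → C_0 sends each edge [p,q] (with p < q) to q − p.
The 10×30 boundary matrix has rank 9 and Smith normal form diag(1,1,1,1,1,1,1,1,1).

The boundary map ∂_2: C_2 → C_1 maps a triangle to the signed sum of its edges. For instance
  ∂[v_1,v_2,v_8] = [v_2,v_8] − [v_1,v_8] + [v_1,v_2],
  ∂[v_0,v_5,v_9] = [v_5,v_9] − [v_0,v_9] + [v_0,v_5].
As a 30×20 matrix over Z this has rank 20, with invariant factors (1,1,1,1,1,1,1,1,1,1,1,1,1,1,1,1,1,1,1,2).

Reading off H_k = ker ∂_k / im ∂_{k+1}:

  H_0: rank C_0 − rank ∂_1 = 10 − 9 = 1, and the invariant factors of ∂_1 are all 1, so H_0 = Z.
  H_1: rank ker ∂_1 − rank ∂_2 = (30 − 9) − 20 = 1, and ∂_2 has invariant factor 2 > 1, so H_1 = Z ⊕ Z/2.
  H_2: rank ker ∂_2 − rank ∂_3 = (20 − 20) − 0 = 0, and there is no ∂_3, so H_2 = 0.

H_0 = Z,  H_1 = Z ⊕ Z/2,  H_2 = 0.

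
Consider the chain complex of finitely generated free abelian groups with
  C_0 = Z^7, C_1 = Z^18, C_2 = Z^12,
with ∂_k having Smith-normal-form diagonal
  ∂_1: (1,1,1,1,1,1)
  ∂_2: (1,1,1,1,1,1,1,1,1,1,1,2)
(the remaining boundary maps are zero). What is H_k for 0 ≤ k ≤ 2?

H_0 = Z,  H_1 = Z/2,  H_2 = 0.

H_0: b_0 = 7 − 0 − 6 = 1; torsion from ∂_1 factors > 1: none. So H_0 = Z.
H_1: b_1 = 18 − 6 − 12 = 0; torsion from ∂_2 factors > 1: [2]. So H_1 = Z/2.
H_2: b_2 = 12 − 12 − 0 = 0; torsion from ∂_3 factors > 1: none. So H_2 = 0.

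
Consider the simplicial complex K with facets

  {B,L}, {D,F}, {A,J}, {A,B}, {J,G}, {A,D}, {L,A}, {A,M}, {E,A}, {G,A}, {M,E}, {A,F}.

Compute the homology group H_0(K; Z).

Fix the vertex order A < B < D < E < F < G < J < L < M and write every simplex with vertices in increasing order. Then dim K = 1 and the simplices of K are:

  0-simplices (9): A, B, D, E, F, G, J, L, M
  1-simplices (12): AB, AD, AE, AF, AG, AJ, AL, AM, BL, DF, EM, GJ

giving chain groups C_0 ≅ Z^9, C_1 ≅ Z^12.

The boundary map ∂_1: C_1 → C_0 is given by ∂[p,q] = [q] − [p]. For instance
  ∂DF = F − D.
The 9×12 boundary matrix has rank 8 and Smith normal form diag(1,1,1,1,1,1,1,1).

From H_k ≅ ker(∂_k) / im(∂_{k+1}) we obtain:

  H_0: rank C_0 − rank ∂_1 = 9 − 8 = 1, and the invariant factors of ∂_1 are all 1, so H_0 = Z.

(K is a triangulation of a wedge of 4 circles.)

H_0 = Z.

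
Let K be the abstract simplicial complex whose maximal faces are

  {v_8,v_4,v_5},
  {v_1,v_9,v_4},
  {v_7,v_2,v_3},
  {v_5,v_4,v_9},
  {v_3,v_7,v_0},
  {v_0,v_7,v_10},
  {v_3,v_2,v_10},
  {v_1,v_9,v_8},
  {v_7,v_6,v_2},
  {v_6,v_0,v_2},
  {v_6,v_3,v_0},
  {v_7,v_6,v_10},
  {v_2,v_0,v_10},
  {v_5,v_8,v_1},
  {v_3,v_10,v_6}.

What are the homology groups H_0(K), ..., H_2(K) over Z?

K has 11 vertices, 25 edges, 15 triangles.
rank ∂_0 = 0, rank ∂_1 = 9 ⇒ b_0 = 11 − 0 − 9 = 2; all invariant factors of ∂_1 are 1 so no torsion. So H_0 ≅ Z^2.
rank ∂_1 = 9, rank ∂_2 = 15 ⇒ b_1 = 25 − 9 − 15 = 1; ∂_2 has invariant factor(s) [2] giving torsion. So H_1 ≅ Z ⊕ Z/2Z.
rank ∂_2 = 15, rank ∂_3 = 0 ⇒ b_2 = 15 − 15 − 0 = 0. So H_2 ≅ 0.

H_0 ≅ Z^2,  H_1 ≅ Z ⊕ Z/2Z,  H_2 = 0.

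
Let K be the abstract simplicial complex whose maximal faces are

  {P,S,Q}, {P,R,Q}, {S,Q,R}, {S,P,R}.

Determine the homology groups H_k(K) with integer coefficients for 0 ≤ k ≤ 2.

H_0 = Z,  H_1 = 0,  H_2 = Z.

Take the total order P < Q < R < S on the vertex set. Then K (dimension 2) consists of the simplices:

  0-simplices (4): P, Q, R, S
  1-simplices (6): PQ, PR, PS, QR, QS, RS
  2-simplices (4): PQR, PQS, PRS, QRS

so the chain groups are C_0 ≅ Z^4, C_1 ≅ Z^6, C_2 ≅ Z^4.

∂_1: C_1 → C_0 maps an edge to its endpoints' difference, ∂[p,q] = q − p. For instance
  ∂PR = R − P.
This gives a 4×6 integer matrix of rank 3; reducing to Smith normal form yields diagonal entries (1,1,1).

The boundary map ∂_2: C_2 → C_1 acts by ∂[p,q,r] = [q,r] − [p,r] + [p,q]. For instance
  ∂PRS = RS − PS + PR,
  ∂PQS = QS − PS + PQ.
The 6×4 boundary matrix has rank 3 and Smith normal form diag(1,1,1).

Reading off H_k = ker ∂_k / im ∂_{k+1}:

  H_0: rank C_0 − rank ∂_1 = 4 − 3 = 1, and the invariant factors of ∂_1 are all 1, so H_0 = Z.
  H_1: rank ker ∂_1 − rank ∂_2 = (6 − 3) − 3 = 0, and the invariant factors of ∂_2 are all 1, so H_1 = 0.
  H_2: rank ker ∂_2 − rank ∂_3 = (4 − 3) − 0 = 1, and there is no ∂_3, so H_2 = Z.

As a check, the Euler characteristic is 4 − 6 + 4 = 2, which agrees with 1 − 0 + 1 = 2.
(K is a triangulation of the 2-sphere S^2.)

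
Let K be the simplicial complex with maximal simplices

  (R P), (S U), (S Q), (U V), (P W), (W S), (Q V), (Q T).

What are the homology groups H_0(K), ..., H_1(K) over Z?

H_0 ≅ Z,  H_1 ≅ Z.

We work with the vertex ordering P < Q < R < S < T < U < V < W. The simplices of K, each written with vertices in increasing order, are:

  0-simplices (8): P, Q, R, S, T, U, V, W
  1-simplices (8): PR, PW, QS, QT, QV, SU, SW, UV

Hence C_0 ≅ Z^8, C_1 ≅ Z^8.

∂_1: C_1 → C_0 sends each edge [p,q] (with p < q) to q − p. For instance
  ∂PR = R − P.
The 8×8 boundary matrix has rank 7 and Smith normal form diag(1,1,1,1,1,1,1).

Reading off H_k = ker ∂_k / im ∂_{k+1}:

  H_0: rank C_0 − rank ∂_1 = 8 − 7 = 1, and the invariant factors of ∂_1 are all 1, so H_0 = Z.
  H_1: rank ker ∂_1 − rank ∂_2 = (8 − 7) − 0 = 1, and there is no ∂_2, so H_1 = Z.

As a check, the Euler characteristic is 8 − 8 = 0, which agrees with 1 − 1 = 0.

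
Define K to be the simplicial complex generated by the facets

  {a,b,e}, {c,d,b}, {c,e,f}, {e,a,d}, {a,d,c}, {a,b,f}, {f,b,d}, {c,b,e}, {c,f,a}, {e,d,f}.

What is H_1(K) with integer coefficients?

Order the vertices as a < b < c < d < e < f. Listing each simplex with vertices in this order, K has dimension 2 with simplices:

  0-simplices (6): a, b, c, d, e, f
  1-simplices (15): ab, ac, ad, ae, af, bc, bd, be, bf, cd, ce, cf, de, df, ef
  2-simplices (10): abe, abf, acd, acf, ade, bcd, bce, bdf, cef, def

giving chain groups C_0 ≅ Z^6, C_1 ≅ Z^15, C_2 ≅ Z^10.

The boundary map ∂_1: C_1 → C_0 maps an edge to its endpoints' difference, ∂[p,q] = q − p. For instance
  ∂ad = d − a.
This gives a 6×15 integer matrix of rank 5; reducing to Smith normal form yields diagonal entries (1,1,1,1,1).

The boundary map ∂_2: C_2 → C_1 sends each 2-simplex [p,q,r] to [q,r] − [p,r] + [p,q]. For instance
  ∂abf = bf − af + ab,
  ∂abe = be − ae + ab.
As a 15×10 matrix over Z this has rank 10, with invariant factors (1,1,1,1,1,1,1,1,1,2).

From H_k ≅ ker(∂_k) / im(∂_{k+1}) we obtain:

  H_1: rank ker ∂_1 − rank ∂_2 = (15 − 5) − 10 = 0, and ∂_2 has invariant factor 2 > 1, so H_1 = Z/2Z.

H_1 ≅ Z/2Z.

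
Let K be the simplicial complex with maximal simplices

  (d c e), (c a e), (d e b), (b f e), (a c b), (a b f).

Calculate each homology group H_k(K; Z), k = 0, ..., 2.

H_0 = Z,  H_1 = Z,  H_2 = 0.

We work with the vertex ordering a < b < c < d < e < f. The simplices of K, each written with vertices in increasing order, are:

  0-simplices (6): a, b, c, d, e, f
  1-simplices (12): ab, ac, ae, af, bc, bd, be, bf, cd, ce, de, ef
  2-simplices (6): abc, abf, ace, bde, bef, cde

Hence C_0 ≅ Z^6, C_1 ≅ Z^12, C_2 ≅ Z^6.

The boundary map ∂_1: C_1 → C_0 sends each edge [p,q] (with p < q) to q − p. For instance
  ∂ae = e − a.
As a 6×12 matrix over Z this has rank 5, with invariant factors (1,1,1,1,1).

The boundary map ∂_2: C_2 → C_1 maps a triangle to the signed sum of its edges. For instance
  ∂abf = bf − af + ab,
  ∂bde = de − be + bd.
This gives a 12×6 integer matrix of rank 6; reducing to Smith normal form yields diagonal entries (1,1,1,1,1,1).

Now H_k = ker ∂_k / im ∂_{k+1}, so:

  H_0: rank C_0 − rank ∂_1 = 6 − 5 = 1, and the invariant factors of ∂_1 are all 1, so H_0 = Z.
  H_1: rank ker ∂_1 − rank ∂_2 = (12 − 5) − 6 = 1, and the invariant factors of ∂_2 are all 1, so H_1 = Z.
  H_2: rank ker ∂_2 − rank ∂_3 = (6 − 6) − 0 = 0, and there is no ∂_3, so H_2 = 0.

As a check, the Euler characteristic is 6 − 12 + 6 = 0, which agrees with 1 − 1 + 0 = 0.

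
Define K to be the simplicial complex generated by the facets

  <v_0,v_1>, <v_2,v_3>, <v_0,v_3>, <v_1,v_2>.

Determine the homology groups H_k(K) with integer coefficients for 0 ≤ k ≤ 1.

H_0 ≅ Z,  H_1 ≅ Z.

Order the vertices as v_0 < v_1 < v_2 < v_3. Listing each simplex with vertices in this order, K has dimension 1 with simplices:

  0-simplices (4): [v_0], [v_1], [v_2], [v_3]
  1-simplices (4): [v_0,v_1], [v_0,v_3], [v_1,v_2], [v_2,v_3]

Hence C_0 ≅ Z^4, C_1 ≅ Z^4.

The boundary map ∂_1: C_1 → C_0 sends each edge [p,q] (with p < q) to q − p. For instance
  ∂[v_1,v_2] = [v_2] − [v_1].
As a 4×4 matrix over Z this has rank 3, with invariant factors (1,1,1).

From H_k ≅ ker(∂_k) / im(∂_{k+1}) we obtain:

  H_0: rank C_0 − rank ∂_1 = 4 − 3 = 1, and the invariant factors of ∂_1 are all 1, so H_0 = Z.
  H_1: rank ker ∂_1 − rank ∂_2 = (4 − 3) − 0 = 1, and there is no ∂_2, so H_1 = Z.

(K is a triangulation of the circle S^1.)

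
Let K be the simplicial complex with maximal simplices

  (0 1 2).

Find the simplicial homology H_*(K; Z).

H_0 = Z,  H_1 = 0,  H_2 = 0.

Fix the vertex order 0 < 1 < 2 and write every simplex with vertices in increasing order. Then dim K = 2 and the simplices of K are:

  0-simplices (3): [0], [1], [2]
  1-simplices (3): [0,1], [0,2], [1,2]
  2-simplices (1): [0,1,2]

Hence C_0 ≅ Z^3, C_1 ≅ Z^3, C_2 ≅ Z^1.

The boundary map ∂_1: C_1 → C_0 is given by ∂[p,q] = [q] − [p].
This gives a 3×3 integer matrix of rank 2; reducing to Smith normal form yields diagonal entries (1,1).

Boundary ∂_2: C_2 → C_1 maps a triangle to the signed sum of its edges. For instance
  ∂[0,1,2] = [1,2] − [0,2] + [0,1].
The resulting 3×1 matrix has rank 1, and its Smith normal form has invariant factors (1).

Computing H_k = (kernel of ∂_k) / (image of ∂_{k+1}):

  H_0: rank C_0 − rank ∂_1 = 3 − 2 = 1, and the invariant factors of ∂_1 are all 1, so H_0 = Z.
  H_1: rank ker ∂_1 − rank ∂_2 = (3 − 2) − 1 = 0, and the invariant factors of ∂_2 are all 1, so H_1 = 0.
  H_2: rank ker ∂_2 − rank ∂_3 = (1 − 1) − 0 = 0, and there is no ∂_3, so H_2 = 0.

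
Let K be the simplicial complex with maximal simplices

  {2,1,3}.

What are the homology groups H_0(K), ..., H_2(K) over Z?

H_0 ≅ Z,  H_1 = 0,  H_2 = 0.

Order the vertices as 1 < 2 < 3. Listing each simplex with vertices in this order, K has dimension 2 with simplices:

  0-simplices (3): [1], [2], [3]
  1-simplices (3): [1,2], [1,3], [2,3]
  2-simplices (1): [1,2,3]

so the chain groups are C_0 ≅ Z^3, C_1 ≅ Z^3, C_2 ≅ Z^1.

Boundary ∂_1: C_1 → C_0 sends each edge [p,q] (with p < q) to q − p. For instance
  ∂[1,2] = [2] − [1].
The resulting 3×3 matrix has rank 2, and its Smith normal form has invariant factors (1,1).

The boundary map ∂_2: C_2 → C_1 acts by ∂[p,q,r] = [q,r] − [p,r] + [p,q]. For instance
  ∂[1,2,3] = [2,3] − [1,3] + [1,2].
As a 3×1 matrix over Z this has rank 1, with invariant factors (1).

From H_k ≅ ker(∂_k) / im(∂_{k+1}) we obtain:

  H_0: rank C_0 − rank ∂_1 = 3 − 2 = 1, and the invariant factors of ∂_1 are all 1, so H_0 = Z.
  H_1: rank ker ∂_1 − rank ∂_2 = (3 − 2) − 1 = 0, and the invariant factors of ∂_2 are all 1, so H_1 = 0.
  H_2: rank ker ∂_2 − rank ∂_3 = (1 − 1) − 0 = 0, and there is no ∂_3, so H_2 = 0.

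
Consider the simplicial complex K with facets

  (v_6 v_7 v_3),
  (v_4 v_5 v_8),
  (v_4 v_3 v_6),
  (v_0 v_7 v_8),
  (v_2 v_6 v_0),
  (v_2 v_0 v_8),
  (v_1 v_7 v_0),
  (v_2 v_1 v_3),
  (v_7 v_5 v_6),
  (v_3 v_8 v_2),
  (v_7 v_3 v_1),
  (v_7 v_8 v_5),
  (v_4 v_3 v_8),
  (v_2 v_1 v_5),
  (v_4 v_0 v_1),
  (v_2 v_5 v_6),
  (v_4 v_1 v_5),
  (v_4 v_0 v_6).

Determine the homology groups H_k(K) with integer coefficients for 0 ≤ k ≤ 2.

Fix the vertex order v_0 < v_1 < v_2 < v_3 < v_4 < v_5 < v_6 < v_7 < v_8 and write every simplex with vertices in increasing order. Then dim K = 2 and the simplices of K are:

  0-simplices (9): [v_0], [v_1], [v_2], [v_3], [v_4], [v_5], [v_6], [v_7], [v_8]
  1-simplices (27): (27 of them)
  2-simplices (18): (18 of them)

so the chain groups are C_0 ≅ Z^9, C_1 ≅ Z^27, C_2 ≅ Z^18.

∂_1: C_1 → C_0 is given by ∂[p,q] = [q] − [p]. For instance
  ∂[v_4,v_5] = [v_5] − [v_4].
As a 9×27 matrix over Z this has rank 8, with invariant factors (1,1,1,1,1,1,1,1).

∂_2: C_2 → C_1 sends each 2-simplex [p,q,r] to [q,r] − [p,r] + [p,q]. For instance
  ∂[v_2,v_3,v_8] = [v_3,v_8] − [v_2,v_8] + [v_2,v_3],
  ∂[v_5,v_6,v_7] = [v_6,v_7] − [v_5,v_7] + [v_5,v_6].
This gives a 27×18 integer matrix of rank 17; reducing to Smith normal form yields diagonal entries (1,1,1,1,1,1,1,1,1,1,1,1,1,1,1,1,1).

Now H_k = ker ∂_k / im ∂_{k+1}, so:

  H_0: rank C_0 − rank ∂_1 = 9 − 8 = 1, and the invariant factors of ∂_1 are all 1, so H_0 = Z.
  H_1: rank ker ∂_1 − rank ∂_2 = (27 − 8) − 17 = 2, and the invariant factors of ∂_2 are all 1, so H_1 = Z^2.
  H_2: rank ker ∂_2 − rank ∂_3 = (18 − 17) − 0 = 1, and there is no ∂_3, so H_2 = Z.

As a check, the Euler characteristic is 9 − 27 + 18 = 0, which agrees with 1 − 2 + 1 = 0.
(K is a triangulation of the torus T^2.)

H_0 ≅ Z,  H_1 ≅ Z^2,  H_2 ≅ Z.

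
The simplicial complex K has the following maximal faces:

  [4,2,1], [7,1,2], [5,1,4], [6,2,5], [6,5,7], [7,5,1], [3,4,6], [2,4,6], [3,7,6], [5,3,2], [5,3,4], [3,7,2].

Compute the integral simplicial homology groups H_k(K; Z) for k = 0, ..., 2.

We work with the vertex ordering 1 < 2 < 3 < 4 < 5 < 6 < 7. The simplices of K, each written with vertices in increasing order, are:

  0-simplices (7): [1], [2], [3], [4], [5], [6], [7]
  1-simplices (18): [1,2], [1,4], [1,5], [1,7], [2,3], [2,4], [2,5], [2,6], [2,7], [3,4], [3,5], [3,6], [3,7], [4,5], [4,6], [5,6], [5,7], [6,7]
  2-simplices (12): [1,2,4], [1,2,7], [1,4,5], [1,5,7], [2,3,5], [2,3,7], [2,4,6], [2,5,6], [3,4,5], [3,4,6], [3,6,7], [5,6,7]

Hence C_0 ≅ Z^7, C_1 ≅ Z^18, C_2 ≅ Z^12.

The boundary map ∂_1: C_1 → C_0 is given by ∂[p,q] = [q] − [p]. For instance
  ∂[4,6] = [6] − [4].
The resulting 7×18 matrix has rank 6, and its Smith normal form has invariant factors (1,1,1,1,1,1).

Boundary ∂_2: C_2 → C_1 maps a triangle to the signed sum of its edges. For instance
  ∂[2,3,5] = [3,5] − [2,5] + [2,3],
  ∂[2,4,6] = [4,6] − [2,6] + [2,4].
The resulting 18×12 matrix has rank 12, and its Smith normal form has invariant factors (1,1,1,1,1,1,1,1,1,1,1,2).

From H_k ≅ ker(∂_k) / im(∂_{k+1}) we obtain:

  H_0: rank C_0 − rank ∂_1 = 7 − 6 = 1, and the invariant factors of ∂_1 are all 1, so H_0 = Z.
  H_1: rank ker ∂_1 − rank ∂_2 = (18 − 6) − 12 = 0, and ∂_2 has invariant factor 2 > 1, so H_1 = Z/2.
  H_2: rank ker ∂_2 − rank ∂_3 = (12 − 12) − 0 = 0, and there is no ∂_3, so H_2 = 0.

H_0 ≅ Z,  H_1 ≅ Z/2,  H_2 = 0.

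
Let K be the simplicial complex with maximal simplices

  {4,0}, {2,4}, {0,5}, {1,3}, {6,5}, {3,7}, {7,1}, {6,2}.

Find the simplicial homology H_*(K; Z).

Take the total order 0 < 1 < 2 < 3 < 4 < 5 < 6 < 7 on the vertex set. Then K (dimension 1) consists of the simplices:

  0-simplices (8): [0], [1], [2], [3], [4], [5], [6], [7]
  1-simplices (8): [0,4], [0,5], [1,3], [1,7], [2,4], [2,6], [3,7], [5,6]

giving chain groups C_0 ≅ Z^8, C_1 ≅ Z^8.

∂_1: C_1 → C_0 maps an edge to its endpoints' difference, ∂[p,q] = q − p.
This gives a 8×8 integer matrix of rank 6; reducing to Smith normal form yields diagonal entries (1,1,1,1,1,1).

Now H_k = ker ∂_k / im ∂_{k+1}, so:

  H_0: rank C_0 − rank ∂_1 = 8 − 6 = 2, and the invariant factors of ∂_1 are all 1, so H_0 ≅ Z^2.
  H_1: rank ker ∂_1 − rank ∂_2 = (8 − 6) − 0 = 2, and there is no ∂_2, so H_1 ≅ Z^2.

(K is a triangulation of the disjoint union of the circle S^1 and the circle S^1.)

H_0 = Z^2,  H_1 = Z^2.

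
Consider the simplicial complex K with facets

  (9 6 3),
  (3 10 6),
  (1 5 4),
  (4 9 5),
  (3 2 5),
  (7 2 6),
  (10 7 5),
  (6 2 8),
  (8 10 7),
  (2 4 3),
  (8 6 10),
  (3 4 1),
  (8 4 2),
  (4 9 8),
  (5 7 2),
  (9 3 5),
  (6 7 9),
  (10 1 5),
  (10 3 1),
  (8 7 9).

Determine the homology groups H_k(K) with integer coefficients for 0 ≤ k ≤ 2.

Order the vertices as 1 < 2 < 3 < 4 < 5 < 6 < 7 < 8 < 9 < 10. Listing each simplex with vertices in this order, K has dimension 2 with simplices:

  0-simplices (10): [1], [2], [3], [4], [5], [6], [7], [8], [9], [10]
  1-simplices (30): (30 of them)
  2-simplices (20): (20 of them)

giving chain groups C_0 ≅ Z^10, C_1 ≅ Z^30, C_2 ≅ Z^20.

Boundary ∂_1: C_1 → C_0 is given by ∂[p,q] = [q] − [p].
The 10×30 boundary matrix has rank 9 and Smith normal form diag(1,1,1,1,1,1,1,1,1).

∂_2: C_2 → C_1 maps a triangle to the signed sum of its edges. For instance
  ∂[1,3,4] = [3,4] − [1,4] + [1,3],
  ∂[4,5,9] = [5,9] − [4,9] + [4,5].
This gives a 30×20 integer matrix of rank 20; reducing to Smith normal form yields diagonal entries (1,1,1,1,1,1,1,1,1,1,1,1,1,1,1,1,1,1,1,2).

Now H_k = ker ∂_k / im ∂_{k+1}, so:

  H_0: rank C_0 − rank ∂_1 = 10 − 9 = 1, and the invariant factors of ∂_1 are all 1, so H_0 ≅ Z.
  H_1: rank ker ∂_1 − rank ∂_2 = (30 − 9) − 20 = 1, and ∂_2 has invariant factor 2 > 1, so H_1 ≅ Z ⊕ Z/2.
  H_2: rank ker ∂_2 − rank ∂_3 = (20 − 20) − 0 = 0, and there is no ∂_3, so H_2 ≅ 0.

As a check, the Euler characteristic is 10 − 30 + 20 = 0, which agrees with 1 − 1 + 0 = 0.

H_0 = Z,  H_1 = Z ⊕ Z/2,  H_2 = 0.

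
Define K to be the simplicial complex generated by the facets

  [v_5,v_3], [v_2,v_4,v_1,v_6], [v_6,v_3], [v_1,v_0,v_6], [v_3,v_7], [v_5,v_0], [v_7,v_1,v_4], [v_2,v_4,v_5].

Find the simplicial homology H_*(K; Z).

Fix the vertex order v_0 < v_1 < v_2 < v_3 < v_4 < v_5 < v_6 < v_7 and write every simplex with vertices in increasing order. Then dim K = 3 and the simplices of K are:

  0-simplices (8): [v_0], [v_1], [v_2], [v_3], [v_4], [v_5], [v_6], [v_7]
  1-simplices (16): (16 of them)
  2-simplices (7): [v_0,v_1,v_6], [v_1,v_2,v_4], [v_1,v_2,v_6], [v_1,v_4,v_6], [v_1,v_4,v_7], [v_2,v_4,v_5], [v_2,v_4,v_6]
  3-simplices (1): [v_1,v_2,v_4,v_6]

Hence C_0 ≅ Z^8, C_1 ≅ Z^16, C_2 ≅ Z^7, C_3 ≅ Z^1.

Boundary ∂_1: C_1 → C_0 sends each edge [p,q] (with p < q) to q − p. For instance
  ∂[v_1,v_6] = [v_6] − [v_1].
The resulting 8×16 matrix has rank 7, and its Smith normal form has invariant factors (1,1,1,1,1,1,1).

The boundary map ∂_2: C_2 → C_1 sends each 2-simplex [p,q,r] to [q,r] − [p,r] + [p,q]. For instance
  ∂[v_1,v_2,v_4] = [v_2,v_4] − [v_1,v_4] + [v_1,v_2],
  ∂[v_2,v_4,v_6] = [v_4,v_6] − [v_2,v_6] + [v_2,v_4].
As a 16×7 matrix over Z this has rank 6, with invariant factors (1,1,1,1,1,1).

∂_3: C_3 → C_2 sends each 3-simplex σ to the alternating sum Σ_i (−1)^i (σ with its i-th vertex removed). For instance
  ∂[v_1,v_2,v_4,v_6] = [v_2,v_4,v_6] − [v_1,v_4,v_6] + [v_1,v_2,v_6] − [v_1,v_2,v_4].
The resulting 7×1 matrix has rank 1, and its Smith normal form has invariant factors (1).

Now H_k = ker ∂_k / im ∂_{k+1}, so:

  H_0: rank C_0 − rank ∂_1 = 8 − 7 = 1, and the invariant factors of ∂_1 are all 1, so H_0 ≅ Z.
  H_1: rank ker ∂_1 − rank ∂_2 = (16 − 7) − 6 = 3, and the invariant factors of ∂_2 are all 1, so H_1 ≅ Z^3.
  H_2: rank ker ∂_2 − rank ∂_3 = (7 − 6) − 1 = 0, and the invariant factors of ∂_3 are all 1, so H_2 ≅ 0.
  H_3: rank ker ∂_3 − rank ∂_4 = (1 − 1) − 0 = 0, and there is no ∂_4, so H_3 ≅ 0.

H_0 = Z,  H_1 = Z^3,  H_2 = 0,  H_3 = 0.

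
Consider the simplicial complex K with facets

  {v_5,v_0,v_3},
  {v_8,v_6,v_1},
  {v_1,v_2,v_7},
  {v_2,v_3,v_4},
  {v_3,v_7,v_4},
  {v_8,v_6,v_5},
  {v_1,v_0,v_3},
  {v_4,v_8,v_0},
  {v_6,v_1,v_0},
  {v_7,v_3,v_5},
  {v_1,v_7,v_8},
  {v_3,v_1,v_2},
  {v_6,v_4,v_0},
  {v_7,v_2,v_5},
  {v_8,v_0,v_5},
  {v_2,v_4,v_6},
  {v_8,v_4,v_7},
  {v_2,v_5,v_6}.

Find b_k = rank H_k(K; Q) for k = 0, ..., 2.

K has 9 vertices, 27 edges, 18 triangles.
rank ∂_0 = 0, rank ∂_1 = 8 ⇒ b_0 = 9 − 0 − 8 = 1; all invariant factors of ∂_1 are 1 so no torsion. So H_0 = Z.
rank ∂_1 = 8, rank ∂_2 = 18 ⇒ b_1 = 27 − 8 − 18 = 1; ∂_2 has invariant factor(s) [2] giving torsion. So H_1 = Z × Z/2.
rank ∂_2 = 18, rank ∂_3 = 0 ⇒ b_2 = 18 − 18 − 0 = 0. So H_2 = 0.

b_0 = 1, b_1 = 1, b_2 = 0.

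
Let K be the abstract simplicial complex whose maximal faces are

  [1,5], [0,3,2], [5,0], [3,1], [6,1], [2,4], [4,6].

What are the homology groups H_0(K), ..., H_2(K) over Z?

H_0 ≅ Z,  H_1 ≅ Z^2,  H_2 = 0.

We work with the vertex ordering 0 < 1 < 2 < 3 < 4 < 5 < 6. The simplices of K, each written with vertices in increasing order, are:

  0-simplices (7): [0], [1], [2], [3], [4], [5], [6]
  1-simplices (9): [0,2], [0,3], [0,5], [1,3], [1,5], [1,6], [2,3], [2,4], [4,6]
  2-simplices (1): [0,2,3]

Hence C_0 ≅ Z^7, C_1 ≅ Z^9, C_2 ≅ Z^1.

The boundary map ∂_1: C_1 → C_0 maps an edge to its endpoints' difference, ∂[p,q] = q − p. For instance
  ∂[4,6] = [6] − [4].
The resulting 7×9 matrix has rank 6, and its Smith normal form has invariant factors (1,1,1,1,1,1).

Boundary ∂_2: C_2 → C_1 sends each 2-simplex [p,q,r] to [q,r] − [p,r] + [p,q]. For instance
  ∂[0,2,3] = [2,3] − [0,3] + [0,2].
The resulting 9×1 matrix has rank 1, and its Smith normal form has invariant factors (1).

Now H_k = ker ∂_k / im ∂_{k+1}, so:

  H_0: rank C_0 − rank ∂_1 = 7 − 6 = 1, and the invariant factors of ∂_1 are all 1, so H_0 ≅ Z.
  H_1: rank ker ∂_1 − rank ∂_2 = (9 − 6) − 1 = 2, and the invariant factors of ∂_2 are all 1, so H_1 ≅ Z^2.
  H_2: rank ker ∂_2 − rank ∂_3 = (1 − 1) − 0 = 0, and there is no ∂_3, so H_2 ≅ 0.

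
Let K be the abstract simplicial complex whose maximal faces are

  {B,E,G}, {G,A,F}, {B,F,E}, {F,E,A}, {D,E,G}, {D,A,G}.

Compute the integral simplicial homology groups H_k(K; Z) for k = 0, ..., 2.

K has 6 vertices, 12 edges, 6 triangles.
rank ∂_0 = 0, rank ∂_1 = 5 ⇒ b_0 = 6 − 0 − 5 = 1; all invariant factors of ∂_1 are 1 so no torsion. So H_0 = Z.
rank ∂_1 = 5, rank ∂_2 = 6 ⇒ b_1 = 12 − 5 − 6 = 1; all invariant factors of ∂_2 are 1 so no torsion. So H_1 = Z.
rank ∂_2 = 6, rank ∂_3 = 0 ⇒ b_2 = 6 − 6 − 0 = 0. So H_2 = 0.

H_0 = Z,  H_1 = Z,  H_2 = 0.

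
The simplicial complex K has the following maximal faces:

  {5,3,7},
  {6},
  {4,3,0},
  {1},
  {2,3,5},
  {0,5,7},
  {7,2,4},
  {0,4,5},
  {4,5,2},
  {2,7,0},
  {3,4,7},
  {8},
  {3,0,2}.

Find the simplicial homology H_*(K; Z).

Take the total order 0 < 1 < 2 < 3 < 4 < 5 < 6 < 7 < 8 on the vertex set. Then K (dimension 2) consists of the simplices:

  0-simplices (9): [0], [1], [2], [3], [4], [5], [6], [7], [8]
  1-simplices (15): [0,2], [0,3], [0,4], [0,5], [0,7], [2,3], [2,4], [2,5], [2,7], [3,4], [3,5], [3,7], [4,5], [4,7], [5,7]
  2-simplices (10): [0,2,3], [0,2,7], [0,3,4], [0,4,5], [0,5,7], [2,3,5], [2,4,5], [2,4,7], [3,4,7], [3,5,7]

Hence C_0 ≅ Z^9, C_1 ≅ Z^15, C_2 ≅ Z^10.

∂_1: C_1 → C_0 is given by ∂[p,q] = [q] − [p].
As a 9×15 matrix over Z this has rank 5, with invariant factors (1,1,1,1,1).

∂_2: C_2 → C_1 acts by ∂[p,q,r] = [q,r] − [p,r] + [p,q]. For instance
  ∂[0,5,7] = [5,7] − [0,7] + [0,5],
  ∂[3,4,7] = [4,7] − [3,7] + [3,4].
As a 15×10 matrix over Z this has rank 10, with invariant factors (1,1,1,1,1,1,1,1,1,2).

Now H_k = ker ∂_k / im ∂_{k+1}, so:

  H_0: rank C_0 − rank ∂_1 = 9 − 5 = 4, and the invariant factors of ∂_1 are all 1, so H_0 = Z^4.
  H_1: rank ker ∂_1 − rank ∂_2 = (15 − 5) − 10 = 0, and ∂_2 has invariant factor 2 > 1, so H_1 = Z_2.
  H_2: rank ker ∂_2 − rank ∂_3 = (10 − 10) − 0 = 0, and there is no ∂_3, so H_2 = 0.

H_0 ≅ Z^4,  H_1 ≅ Z_2,  H_2 = 0.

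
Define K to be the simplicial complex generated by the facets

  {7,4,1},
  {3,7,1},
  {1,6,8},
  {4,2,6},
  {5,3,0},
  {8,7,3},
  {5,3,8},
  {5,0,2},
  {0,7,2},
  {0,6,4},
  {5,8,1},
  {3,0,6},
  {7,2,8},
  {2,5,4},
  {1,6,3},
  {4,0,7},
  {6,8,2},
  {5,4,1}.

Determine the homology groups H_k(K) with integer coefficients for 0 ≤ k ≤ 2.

K has 9 vertices, 27 edges, 18 triangles.
rank ∂_0 = 0, rank ∂_1 = 8 ⇒ b_0 = 9 − 0 − 8 = 1; all invariant factors of ∂_1 are 1 so no torsion. So H_0 = Z.
rank ∂_1 = 8, rank ∂_2 = 18 ⇒ b_1 = 27 − 8 − 18 = 1; ∂_2 has invariant factor(s) [2] giving torsion. So H_1 = Z × Z/2.
rank ∂_2 = 18, rank ∂_3 = 0 ⇒ b_2 = 18 − 18 − 0 = 0. So H_2 = 0.

H_0 ≅ Z,  H_1 ≅ Z × Z/2,  H_2 = 0.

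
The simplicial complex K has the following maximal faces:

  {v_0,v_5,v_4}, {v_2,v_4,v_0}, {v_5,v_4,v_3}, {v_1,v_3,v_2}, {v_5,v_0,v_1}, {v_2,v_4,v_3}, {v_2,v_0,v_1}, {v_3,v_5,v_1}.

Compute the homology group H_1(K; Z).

Order the vertices as v_0 < v_1 < v_2 < v_3 < v_4 < v_5. Listing each simplex with vertices in this order, K has dimension 2 with simplices:

  0-simplices (6): [v_0], [v_1], [v_2], [v_3], [v_4], [v_5]
  1-simplices (12): [v_0,v_1], [v_0,v_2], [v_0,v_4], [v_0,v_5], [v_1,v_2], [v_1,v_3], [v_1,v_5], [v_2,v_3], [v_2,v_4], [v_3,v_4], [v_3,v_5], [v_4,v_5]
  2-simplices (8): [v_0,v_1,v_2], [v_0,v_1,v_5], [v_0,v_2,v_4], [v_0,v_4,v_5], [v_1,v_2,v_3], [v_1,v_3,v_5], [v_2,v_3,v_4], [v_3,v_4,v_5]

so the chain groups are C_0 ≅ Z^6, C_1 ≅ Z^12, C_2 ≅ Z^8.

∂_1: C_1 → C_0 maps an edge to its endpoints' difference, ∂[p,q] = q − p. For instance
  ∂[v_1,v_3] = [v_3] − [v_1].
As a 6×12 matrix over Z this has rank 5, with invariant factors (1,1,1,1,1).

The boundary map ∂_2: C_2 → C_1 maps a triangle to the signed sum of its edges. For instance
  ∂[v_0,v_1,v_2] = [v_1,v_2] − [v_0,v_2] + [v_0,v_1],
  ∂[v_2,v_3,v_4] = [v_3,v_4] − [v_2,v_4] + [v_2,v_3].
The resulting 12×8 matrix has rank 7, and its Smith normal form has invariant factors (1,1,1,1,1,1,1).

From H_k ≅ ker(∂_k) / im(∂_{k+1}) we obtain:

  H_1: rank ker ∂_1 − rank ∂_2 = (12 − 5) − 7 = 0, and the invariant factors of ∂_2 are all 1, so H_1 ≅ 0.

(K is a triangulation of the 2-sphere S^2.)

H_1 = 0.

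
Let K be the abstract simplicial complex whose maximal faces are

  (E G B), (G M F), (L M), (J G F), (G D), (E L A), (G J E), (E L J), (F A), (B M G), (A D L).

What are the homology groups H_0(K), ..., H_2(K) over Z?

Take the total order A < B < D < E < F < G < J < L < M on the vertex set. Then K (dimension 2) consists of the simplices:

  0-simplices (9): A, B, D, E, F, G, J, L, M
  1-simplices (19): AD, AE, AF, AL, BE, BG, BM, DG, DL, EG, EJ, EL, FG, FJ, FM, GJ, GM, JL, LM
  2-simplices (8): ADL, AEL, BEG, BGM, EGJ, EJL, FGJ, FGM

so the chain groups are C_0 ≅ Z^9, C_1 ≅ Z^19, C_2 ≅ Z^8.

The boundary map ∂_1: C_1 → C_0 sends each edge [p,q] (with p < q) to q − p.
The resulting 9×19 matrix has rank 8, and its Smith normal form has invariant factors (1,1,1,1,1,1,1,1).

Boundary ∂_2: C_2 → C_1 maps a triangle to the signed sum of its edges. For instance
  ∂FGM = GM − FM + FG,
  ∂BGM = GM − BM + BG.
The resulting 19×8 matrix has rank 8, and its Smith normal form has invariant factors (1,1,1,1,1,1,1,1).

Now H_k = ker ∂_k / im ∂_{k+1}, so:

  H_0: rank C_0 − rank ∂_1 = 9 − 8 = 1, and the invariant factors of ∂_1 are all 1, so H_0 = Z.
  H_1: rank ker ∂_1 − rank ∂_2 = (19 − 8) − 8 = 3, and the invariant factors of ∂_2 are all 1, so H_1 = Z^3.
  H_2: rank ker ∂_2 − rank ∂_3 = (8 − 8) − 0 = 0, and there is no ∂_3, so H_2 = 0.

As a check, the Euler characteristic is 9 − 19 + 8 = -2, which agrees with 1 − 3 + 0 = -2.

H_0 ≅ Z,  H_1 ≅ Z^3,  H_2 = 0.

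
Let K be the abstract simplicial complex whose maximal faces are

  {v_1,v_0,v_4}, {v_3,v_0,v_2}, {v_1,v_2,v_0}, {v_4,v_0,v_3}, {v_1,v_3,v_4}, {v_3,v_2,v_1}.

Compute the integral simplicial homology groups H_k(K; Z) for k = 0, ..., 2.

Take the total order v_0 < v_1 < v_2 < v_3 < v_4 on the vertex set. Then K (dimension 2) consists of the simplices:

  0-simplices (5): [v_0], [v_1], [v_2], [v_3], [v_4]
  1-simplices (9): [v_0,v_1], [v_0,v_2], [v_0,v_3], [v_0,v_4], [v_1,v_2], [v_1,v_3], [v_1,v_4], [v_2,v_3], [v_3,v_4]
  2-simplices (6): [v_0,v_1,v_2], [v_0,v_1,v_4], [v_0,v_2,v_3], [v_0,v_3,v_4], [v_1,v_2,v_3], [v_1,v_3,v_4]

giving chain groups C_0 ≅ Z^5, C_1 ≅ Z^9, C_2 ≅ Z^6.

The boundary map ∂_1: C_1 → C_0 maps an edge to its endpoints' difference, ∂[p,q] = q − p.
As a 5×9 matrix over Z this has rank 4, with invariant factors (1,1,1,1).

Boundary ∂_2: C_2 → C_1 acts by ∂[p,q,r] = [q,r] − [p,r] + [p,q]. For instance
  ∂[v_0,v_2,v_3] = [v_2,v_3] − [v_0,v_3] + [v_0,v_2],
  ∂[v_0,v_1,v_4] = [v_1,v_4] − [v_0,v_4] + [v_0,v_1].
The resulting 9×6 matrix has rank 5, and its Smith normal form has invariant factors (1,1,1,1,1).

From H_k ≅ ker(∂_k) / im(∂_{k+1}) we obtain:

  H_0: rank C_0 − rank ∂_1 = 5 − 4 = 1, and the invariant factors of ∂_1 are all 1, so H_0 ≅ Z.
  H_1: rank ker ∂_1 − rank ∂_2 = (9 − 4) − 5 = 0, and the invariant factors of ∂_2 are all 1, so H_1 ≅ 0.
  H_2: rank ker ∂_2 − rank ∂_3 = (6 − 5) − 0 = 1, and there is no ∂_3, so H_2 ≅ Z.

(K is a triangulation of the 2-sphere S^2.)

H_0 ≅ Z,  H_1 = 0,  H_2 ≅ Z.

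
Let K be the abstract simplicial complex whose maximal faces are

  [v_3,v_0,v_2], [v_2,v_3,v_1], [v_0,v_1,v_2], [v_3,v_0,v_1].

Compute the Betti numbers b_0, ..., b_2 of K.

b_0 = 1, b_1 = 0, b_2 = 1.

We work with the vertex ordering v_0 < v_1 < v_2 < v_3. The simplices of K, each written with vertices in increasing order, are:

  0-simplices (4): [v_0], [v_1], [v_2], [v_3]
  1-simplices (6): [v_0,v_1], [v_0,v_2], [v_0,v_3], [v_1,v_2], [v_1,v_3], [v_2,v_3]
  2-simplices (4): [v_0,v_1,v_2], [v_0,v_1,v_3], [v_0,v_2,v_3], [v_1,v_2,v_3]

Hence C_0 ≅ Z^4, C_1 ≅ Z^6, C_2 ≅ Z^4.

The boundary map ∂_1: C_1 → C_0 sends each edge [p,q] (with p < q) to q − p.
This gives a 4×6 integer matrix of rank 3; reducing to Smith normal form yields diagonal entries (1,1,1).

Boundary ∂_2: C_2 → C_1 maps a triangle to the signed sum of its edges. For instance
  ∂[v_0,v_1,v_2] = [v_1,v_2] − [v_0,v_2] + [v_0,v_1],
  ∂[v_1,v_2,v_3] = [v_2,v_3] − [v_1,v_3] + [v_1,v_2].
The resulting 6×4 matrix has rank 3, and its Smith normal form has invariant factors (1,1,1).

From H_k ≅ ker(∂_k) / im(∂_{k+1}) we obtain:

  H_0: rank C_0 − rank ∂_1 = 4 − 3 = 1, and the invariant factors of ∂_1 are all 1, so H_0 ≅ Z.
  H_1: rank ker ∂_1 − rank ∂_2 = (6 − 3) − 3 = 0, and the invariant factors of ∂_2 are all 1, so H_1 ≅ 0.
  H_2: rank ker ∂_2 − rank ∂_3 = (4 − 3) − 0 = 1, and there is no ∂_3, so H_2 ≅ Z.

As a check, the Euler characteristic is 4 − 6 + 4 = 2, which agrees with 1 − 0 + 1 = 2.

Hence the Betti numbers are b_0 = 1, b_1 = 0, b_2 = 1.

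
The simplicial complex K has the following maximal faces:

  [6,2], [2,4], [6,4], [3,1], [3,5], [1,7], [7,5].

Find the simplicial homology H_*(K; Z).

Fix the vertex order 1 < 2 < 3 < 4 < 5 < 6 < 7 and write every simplex with vertices in increasing order. Then dim K = 1 and the simplices of K are:

  0-simplices (7): [1], [2], [3], [4], [5], [6], [7]
  1-simplices (7): [1,3], [1,7], [2,4], [2,6], [3,5], [4,6], [5,7]

Hence C_0 ≅ Z^7, C_1 ≅ Z^7.

The boundary map ∂_1: C_1 → C_0 sends each edge [p,q] (with p < q) to q − p.
As a 7×7 matrix over Z this has rank 5, with invariant factors (1,1,1,1,1).

Computing H_k = (kernel of ∂_k) / (image of ∂_{k+1}):

  H_0: rank C_0 − rank ∂_1 = 7 − 5 = 2, and the invariant factors of ∂_1 are all 1, so H_0 = Z^2.
  H_1: rank ker ∂_1 − rank ∂_2 = (7 − 5) − 0 = 2, and there is no ∂_2, so H_1 = Z^2.

As a check, the Euler characteristic is 7 − 7 = 0, which agrees with 2 − 2 = 0.

H_0 ≅ Z^2,  H_1 ≅ Z^2.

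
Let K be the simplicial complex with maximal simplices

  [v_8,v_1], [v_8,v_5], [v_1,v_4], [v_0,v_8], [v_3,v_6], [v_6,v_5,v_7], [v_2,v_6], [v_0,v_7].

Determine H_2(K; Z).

H_2 ≅ 0.

Take the total order v_0 < v_1 < v_2 < v_3 < v_4 < v_5 < v_6 < v_7 < v_8 on the vertex set. Then K (dimension 2) consists of the simplices:

  0-simplices (9): [v_0], [v_1], [v_2], [v_3], [v_4], [v_5], [v_6], [v_7], [v_8]
  1-simplices (10): [v_0,v_7], [v_0,v_8], [v_1,v_4], [v_1,v_8], [v_2,v_6], [v_3,v_6], [v_5,v_6], [v_5,v_7], [v_5,v_8], [v_6,v_7]
  2-simplices (1): [v_5,v_6,v_7]

Hence C_0 ≅ Z^9, C_1 ≅ Z^10, C_2 ≅ Z^1.

Boundary ∂_1: C_1 → C_0 sends each edge [p,q] (with p < q) to q − p. For instance
  ∂[v_0,v_8] = [v_8] − [v_0].
This gives a 9×10 integer matrix of rank 8; reducing to Smith normal form yields diagonal entries (1,1,1,1,1,1,1,1).

∂_2: C_2 → C_1 acts by ∂[p,q,r] = [q,r] − [p,r] + [p,q]. For instance
  ∂[v_5,v_6,v_7] = [v_6,v_7] − [v_5,v_7] + [v_5,v_6].
The resulting 10×1 matrix has rank 1, and its Smith normal form has invariant factors (1).

From H_k ≅ ker(∂_k) / im(∂_{k+1}) we obtain:

  H_2: rank ker ∂_2 − rank ∂_3 = (1 − 1) − 0 = 0, and there is no ∂_3, so H_2 = 0.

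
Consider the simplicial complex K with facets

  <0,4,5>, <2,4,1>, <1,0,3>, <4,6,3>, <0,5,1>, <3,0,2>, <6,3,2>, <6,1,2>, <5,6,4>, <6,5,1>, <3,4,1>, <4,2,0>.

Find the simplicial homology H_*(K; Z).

Take the total order 0 < 1 < 2 < 3 < 4 < 5 < 6 on the vertex set. Then K (dimension 2) consists of the simplices:

  0-simplices (7): [0], [1], [2], [3], [4], [5], [6]
  1-simplices (18): [0,1], [0,2], [0,3], [0,4], [0,5], [1,2], [1,3], [1,4], [1,5], [1,6], [2,3], [2,4], [2,6], [3,4], [3,6], [4,5], [4,6], [5,6]
  2-simplices (12): [0,1,3], [0,1,5], [0,2,3], [0,2,4], [0,4,5], [1,2,4], [1,2,6], [1,3,4], [1,5,6], [2,3,6], [3,4,6], [4,5,6]

giving chain groups C_0 ≅ Z^7, C_1 ≅ Z^18, C_2 ≅ Z^12.

∂_1: C_1 → C_0 maps an edge to its endpoints' difference, ∂[p,q] = q − p.
As a 7×18 matrix over Z this has rank 6, with invariant factors (1,1,1,1,1,1).

The boundary map ∂_2: C_2 → C_1 maps a triangle to the signed sum of its edges. For instance
  ∂[1,2,6] = [2,6] − [1,6] + [1,2],
  ∂[0,1,3] = [1,3] − [0,3] + [0,1].
The 18×12 boundary matrix has rank 12 and Smith normal form diag(1,1,1,1,1,1,1,1,1,1,1,2).

From H_k ≅ ker(∂_k) / im(∂_{k+1}) we obtain:

  H_0: rank C_0 − rank ∂_1 = 7 − 6 = 1, and the invariant factors of ∂_1 are all 1, so H_0 ≅ Z.
  H_1: rank ker ∂_1 − rank ∂_2 = (18 − 6) − 12 = 0, and ∂_2 has invariant factor 2 > 1, so H_1 ≅ Z/2Z.
  H_2: rank ker ∂_2 − rank ∂_3 = (12 − 12) − 0 = 0, and there is no ∂_3, so H_2 ≅ 0.

As a check, the Euler characteristic is 7 − 18 + 12 = 1, which agrees with 1 − 0 + 0 = 1.

H_0 ≅ Z,  H_1 ≅ Z/2Z,  H_2 = 0.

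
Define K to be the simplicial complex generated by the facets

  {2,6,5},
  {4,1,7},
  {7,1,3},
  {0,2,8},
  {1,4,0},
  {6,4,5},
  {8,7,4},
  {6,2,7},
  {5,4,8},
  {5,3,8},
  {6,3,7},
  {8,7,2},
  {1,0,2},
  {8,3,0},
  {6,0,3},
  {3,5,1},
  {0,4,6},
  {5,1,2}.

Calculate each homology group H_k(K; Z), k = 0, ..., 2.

H_0 = Z,  H_1 = Z^2,  H_2 = Z.

K has 9 vertices, 27 edges, 18 triangles.
rank ∂_0 = 0, rank ∂_1 = 8 ⇒ b_0 = 9 − 0 − 8 = 1; all invariant factors of ∂_1 are 1 so no torsion. So H_0 ≅ Z.
rank ∂_1 = 8, rank ∂_2 = 17 ⇒ b_1 = 27 − 8 − 17 = 2; all invariant factors of ∂_2 are 1 so no torsion. So H_1 ≅ Z^2.
rank ∂_2 = 17, rank ∂_3 = 0 ⇒ b_2 = 18 − 17 − 0 = 1. So H_2 ≅ Z.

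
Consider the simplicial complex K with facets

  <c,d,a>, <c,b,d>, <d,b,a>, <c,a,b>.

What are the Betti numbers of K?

We work with the vertex ordering a < b < c < d. The simplices of K, each written with vertices in increasing order, are:

  0-simplices (4): a, b, c, d
  1-simplices (6): ab, ac, ad, bc, bd, cd
  2-simplices (4): abc, abd, acd, bcd

so the chain groups are C_0 ≅ Z^4, C_1 ≅ Z^6, C_2 ≅ Z^4.

The boundary map ∂_1: C_1 → C_0 maps an edge to its endpoints' difference, ∂[p,q] = q − p.
The 4×6 boundary matrix has rank 3 and Smith normal form diag(1,1,1).

Boundary ∂_2: C_2 → C_1 acts by ∂[p,q,r] = [q,r] − [p,r] + [p,q]. For instance
  ∂abd = bd − ad + ab,
  ∂acd = cd − ad + ac.
The 6×4 boundary matrix has rank 3 and Smith normal form diag(1,1,1).

Reading off H_k = ker ∂_k / im ∂_{k+1}:

  H_0: rank C_0 − rank ∂_1 = 4 − 3 = 1, and the invariant factors of ∂_1 are all 1, so H_0 = Z.
  H_1: rank ker ∂_1 − rank ∂_2 = (6 − 3) − 3 = 0, and the invariant factors of ∂_2 are all 1, so H_1 = 0.
  H_2: rank ker ∂_2 − rank ∂_3 = (4 − 3) − 0 = 1, and there is no ∂_3, so H_2 = Z.

Hence the Betti numbers are b_0 = 1, b_1 = 0, b_2 = 1.

b_0 = 1, b_1 = 0, b_2 = 1.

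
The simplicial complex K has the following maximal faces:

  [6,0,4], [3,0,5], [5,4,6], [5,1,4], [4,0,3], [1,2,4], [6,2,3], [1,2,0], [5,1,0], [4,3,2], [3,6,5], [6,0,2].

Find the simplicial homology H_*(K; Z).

Order the vertices as 0 < 1 < 2 < 3 < 4 < 5 < 6. Listing each simplex with vertices in this order, K has dimension 2 with simplices:

  0-simplices (7): [0], [1], [2], [3], [4], [5], [6]
  1-simplices (18): [0,1], [0,2], [0,3], [0,4], [0,5], [0,6], [1,2], [1,4], [1,5], [2,3], [2,4], [2,6], [3,4], [3,5], [3,6], [4,5], [4,6], [5,6]
  2-simplices (12): [0,1,2], [0,1,5], [0,2,6], [0,3,4], [0,3,5], [0,4,6], [1,2,4], [1,4,5], [2,3,4], [2,3,6], [3,5,6], [4,5,6]

so the chain groups are C_0 ≅ Z^7, C_1 ≅ Z^18, C_2 ≅ Z^12.

∂_1: C_1 → C_0 maps an edge to its endpoints' difference, ∂[p,q] = q − p. For instance
  ∂[1,5] = [5] − [1].
The 7×18 boundary matrix has rank 6 and Smith normal form diag(1,1,1,1,1,1).

∂_2: C_2 → C_1 acts by ∂[p,q,r] = [q,r] − [p,r] + [p,q]. For instance
  ∂[0,1,5] = [1,5] − [0,5] + [0,1],
  ∂[0,4,6] = [4,6] − [0,6] + [0,4].
This gives a 18×12 integer matrix of rank 12; reducing to Smith normal form yields diagonal entries (1,1,1,1,1,1,1,1,1,1,1,2).

Now H_k = ker ∂_k / im ∂_{k+1}, so:

  H_0: rank C_0 − rank ∂_1 = 7 − 6 = 1, and the invariant factors of ∂_1 are all 1, so H_0 ≅ Z.
  H_1: rank ker ∂_1 − rank ∂_2 = (18 − 6) − 12 = 0, and ∂_2 has invariant factor 2 > 1, so H_1 ≅ Z/2.
  H_2: rank ker ∂_2 − rank ∂_3 = (12 − 12) − 0 = 0, and there is no ∂_3, so H_2 ≅ 0.

H_0 = Z,  H_1 = Z/2,  H_2 = 0.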